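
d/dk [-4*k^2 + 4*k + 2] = 4 - 8*k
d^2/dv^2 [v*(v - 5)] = 2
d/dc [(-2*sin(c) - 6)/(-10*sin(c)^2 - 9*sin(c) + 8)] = 10*(-12*sin(c) + cos(2*c) - 8)*cos(c)/(10*sin(c)^2 + 9*sin(c) - 8)^2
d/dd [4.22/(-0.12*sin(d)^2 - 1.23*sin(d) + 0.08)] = (1.0128*sin(d) + 5.1906)*cos(d)/(0.12*sin(d)^2 + 1.23*sin(d) - 0.08)^2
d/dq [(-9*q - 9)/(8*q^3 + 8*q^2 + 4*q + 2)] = 9*(8*q^3 + 16*q^2 + 8*q + 1)/(2*(16*q^6 + 32*q^5 + 32*q^4 + 24*q^3 + 12*q^2 + 4*q + 1))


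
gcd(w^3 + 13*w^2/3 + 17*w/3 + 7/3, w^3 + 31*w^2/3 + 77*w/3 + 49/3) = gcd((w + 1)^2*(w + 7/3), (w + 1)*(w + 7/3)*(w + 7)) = w^2 + 10*w/3 + 7/3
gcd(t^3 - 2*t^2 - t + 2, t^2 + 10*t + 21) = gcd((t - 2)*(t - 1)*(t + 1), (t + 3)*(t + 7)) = 1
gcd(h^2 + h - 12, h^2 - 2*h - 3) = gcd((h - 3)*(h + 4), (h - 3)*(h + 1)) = h - 3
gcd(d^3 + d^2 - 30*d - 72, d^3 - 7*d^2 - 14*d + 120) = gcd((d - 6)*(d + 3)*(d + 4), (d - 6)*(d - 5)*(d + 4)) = d^2 - 2*d - 24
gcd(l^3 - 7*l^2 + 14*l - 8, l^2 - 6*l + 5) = l - 1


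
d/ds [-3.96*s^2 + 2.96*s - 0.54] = 2.96 - 7.92*s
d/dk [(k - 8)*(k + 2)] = 2*k - 6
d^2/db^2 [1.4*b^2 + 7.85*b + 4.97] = 2.80000000000000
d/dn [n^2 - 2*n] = 2*n - 2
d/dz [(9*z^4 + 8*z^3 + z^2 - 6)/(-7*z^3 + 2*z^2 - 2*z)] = (-63*z^6 + 36*z^5 - 31*z^4 - 32*z^3 - 128*z^2 + 24*z - 12)/(z^2*(49*z^4 - 28*z^3 + 32*z^2 - 8*z + 4))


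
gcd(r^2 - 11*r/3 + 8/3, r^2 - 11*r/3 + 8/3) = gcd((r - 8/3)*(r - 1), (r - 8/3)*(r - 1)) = r^2 - 11*r/3 + 8/3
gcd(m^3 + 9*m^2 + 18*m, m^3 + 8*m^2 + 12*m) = m^2 + 6*m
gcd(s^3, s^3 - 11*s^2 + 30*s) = s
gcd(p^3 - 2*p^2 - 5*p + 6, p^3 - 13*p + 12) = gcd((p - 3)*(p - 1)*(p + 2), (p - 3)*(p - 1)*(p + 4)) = p^2 - 4*p + 3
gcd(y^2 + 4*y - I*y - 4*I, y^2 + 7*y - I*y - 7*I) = y - I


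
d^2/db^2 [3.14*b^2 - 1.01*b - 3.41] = 6.28000000000000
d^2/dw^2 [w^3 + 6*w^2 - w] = 6*w + 12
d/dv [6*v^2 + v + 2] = 12*v + 1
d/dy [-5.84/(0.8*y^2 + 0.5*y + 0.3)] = (9.344*y + 2.92)/(0.8*y^2 + 0.5*y + 0.3)^2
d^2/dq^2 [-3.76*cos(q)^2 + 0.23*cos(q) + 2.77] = -0.23*cos(q) + 7.52*cos(2*q)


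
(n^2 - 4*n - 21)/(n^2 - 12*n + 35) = (n + 3)/(n - 5)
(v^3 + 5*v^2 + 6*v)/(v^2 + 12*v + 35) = v*(v^2 + 5*v + 6)/(v^2 + 12*v + 35)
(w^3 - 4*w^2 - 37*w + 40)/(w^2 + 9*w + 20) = (w^2 - 9*w + 8)/(w + 4)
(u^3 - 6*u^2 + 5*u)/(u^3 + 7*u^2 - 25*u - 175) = u*(u - 1)/(u^2 + 12*u + 35)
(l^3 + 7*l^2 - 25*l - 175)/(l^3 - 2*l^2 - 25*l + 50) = (l + 7)/(l - 2)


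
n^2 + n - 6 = (n - 2)*(n + 3)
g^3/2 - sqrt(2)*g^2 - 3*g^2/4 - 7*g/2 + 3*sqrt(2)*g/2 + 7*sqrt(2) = (g/2 + 1)*(g - 7/2)*(g - 2*sqrt(2))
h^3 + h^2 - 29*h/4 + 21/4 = (h - 3/2)*(h - 1)*(h + 7/2)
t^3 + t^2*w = t^2*(t + w)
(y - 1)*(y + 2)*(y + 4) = y^3 + 5*y^2 + 2*y - 8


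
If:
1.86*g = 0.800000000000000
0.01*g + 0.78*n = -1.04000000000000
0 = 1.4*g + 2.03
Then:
No Solution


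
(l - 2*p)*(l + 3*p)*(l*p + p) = l^3*p + l^2*p^2 + l^2*p - 6*l*p^3 + l*p^2 - 6*p^3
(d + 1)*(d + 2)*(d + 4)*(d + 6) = d^4 + 13*d^3 + 56*d^2 + 92*d + 48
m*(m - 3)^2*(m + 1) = m^4 - 5*m^3 + 3*m^2 + 9*m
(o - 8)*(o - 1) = o^2 - 9*o + 8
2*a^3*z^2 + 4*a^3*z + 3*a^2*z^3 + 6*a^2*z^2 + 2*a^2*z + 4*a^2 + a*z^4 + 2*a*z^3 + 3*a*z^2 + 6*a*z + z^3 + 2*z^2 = (a + z)*(2*a + z)*(z + 2)*(a*z + 1)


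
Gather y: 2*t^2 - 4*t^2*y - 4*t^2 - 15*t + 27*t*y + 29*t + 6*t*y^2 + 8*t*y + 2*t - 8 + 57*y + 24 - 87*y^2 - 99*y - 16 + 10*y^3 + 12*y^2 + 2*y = -2*t^2 + 16*t + 10*y^3 + y^2*(6*t - 75) + y*(-4*t^2 + 35*t - 40)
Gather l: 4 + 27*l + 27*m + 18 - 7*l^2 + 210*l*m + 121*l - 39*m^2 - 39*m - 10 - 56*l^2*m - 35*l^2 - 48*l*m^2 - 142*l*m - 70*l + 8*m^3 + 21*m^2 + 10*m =l^2*(-56*m - 42) + l*(-48*m^2 + 68*m + 78) + 8*m^3 - 18*m^2 - 2*m + 12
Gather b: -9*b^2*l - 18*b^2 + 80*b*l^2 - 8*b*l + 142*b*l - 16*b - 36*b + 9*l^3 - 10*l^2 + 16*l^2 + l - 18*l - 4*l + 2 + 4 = b^2*(-9*l - 18) + b*(80*l^2 + 134*l - 52) + 9*l^3 + 6*l^2 - 21*l + 6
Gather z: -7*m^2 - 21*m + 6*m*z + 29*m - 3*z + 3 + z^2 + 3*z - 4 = -7*m^2 + 6*m*z + 8*m + z^2 - 1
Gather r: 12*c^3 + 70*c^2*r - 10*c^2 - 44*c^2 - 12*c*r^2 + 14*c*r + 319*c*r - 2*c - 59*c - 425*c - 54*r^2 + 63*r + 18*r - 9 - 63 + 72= 12*c^3 - 54*c^2 - 486*c + r^2*(-12*c - 54) + r*(70*c^2 + 333*c + 81)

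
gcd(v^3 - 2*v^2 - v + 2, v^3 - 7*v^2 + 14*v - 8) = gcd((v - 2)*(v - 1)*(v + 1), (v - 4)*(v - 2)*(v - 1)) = v^2 - 3*v + 2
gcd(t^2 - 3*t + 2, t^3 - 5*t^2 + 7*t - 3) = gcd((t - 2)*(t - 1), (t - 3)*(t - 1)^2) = t - 1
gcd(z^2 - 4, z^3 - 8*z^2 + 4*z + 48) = z + 2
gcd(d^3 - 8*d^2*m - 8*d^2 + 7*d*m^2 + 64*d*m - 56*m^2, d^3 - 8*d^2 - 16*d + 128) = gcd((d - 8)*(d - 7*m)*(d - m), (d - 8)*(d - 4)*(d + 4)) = d - 8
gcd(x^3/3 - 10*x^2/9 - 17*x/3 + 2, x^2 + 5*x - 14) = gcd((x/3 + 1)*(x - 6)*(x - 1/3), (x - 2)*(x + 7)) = 1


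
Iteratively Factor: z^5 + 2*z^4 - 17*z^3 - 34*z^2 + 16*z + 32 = (z - 1)*(z^4 + 3*z^3 - 14*z^2 - 48*z - 32) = (z - 1)*(z + 4)*(z^3 - z^2 - 10*z - 8) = (z - 4)*(z - 1)*(z + 4)*(z^2 + 3*z + 2) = (z - 4)*(z - 1)*(z + 1)*(z + 4)*(z + 2)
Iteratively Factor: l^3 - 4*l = (l)*(l^2 - 4) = l*(l - 2)*(l + 2)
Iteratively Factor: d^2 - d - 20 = (d + 4)*(d - 5)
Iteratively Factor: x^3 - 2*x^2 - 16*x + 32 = (x + 4)*(x^2 - 6*x + 8) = (x - 4)*(x + 4)*(x - 2)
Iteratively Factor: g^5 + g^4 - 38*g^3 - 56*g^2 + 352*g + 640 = (g + 2)*(g^4 - g^3 - 36*g^2 + 16*g + 320) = (g + 2)*(g + 4)*(g^3 - 5*g^2 - 16*g + 80) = (g - 4)*(g + 2)*(g + 4)*(g^2 - g - 20) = (g - 4)*(g + 2)*(g + 4)^2*(g - 5)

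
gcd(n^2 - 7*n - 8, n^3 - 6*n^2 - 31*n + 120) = n - 8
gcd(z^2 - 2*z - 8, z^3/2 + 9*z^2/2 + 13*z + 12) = z + 2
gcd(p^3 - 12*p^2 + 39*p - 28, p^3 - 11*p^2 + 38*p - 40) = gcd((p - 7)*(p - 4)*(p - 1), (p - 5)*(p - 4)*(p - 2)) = p - 4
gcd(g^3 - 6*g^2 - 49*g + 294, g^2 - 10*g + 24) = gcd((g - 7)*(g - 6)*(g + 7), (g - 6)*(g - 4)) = g - 6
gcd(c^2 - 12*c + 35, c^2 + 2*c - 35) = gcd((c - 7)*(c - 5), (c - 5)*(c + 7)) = c - 5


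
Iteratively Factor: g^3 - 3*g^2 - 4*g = (g)*(g^2 - 3*g - 4) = g*(g - 4)*(g + 1)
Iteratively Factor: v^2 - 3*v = (v - 3)*(v)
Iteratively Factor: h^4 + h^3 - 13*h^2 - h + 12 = (h + 4)*(h^3 - 3*h^2 - h + 3) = (h - 3)*(h + 4)*(h^2 - 1) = (h - 3)*(h + 1)*(h + 4)*(h - 1)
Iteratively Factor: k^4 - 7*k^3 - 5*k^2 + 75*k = (k - 5)*(k^3 - 2*k^2 - 15*k) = k*(k - 5)*(k^2 - 2*k - 15) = k*(k - 5)*(k + 3)*(k - 5)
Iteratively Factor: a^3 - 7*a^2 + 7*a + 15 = (a - 5)*(a^2 - 2*a - 3) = (a - 5)*(a + 1)*(a - 3)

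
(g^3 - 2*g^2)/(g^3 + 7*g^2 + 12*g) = g*(g - 2)/(g^2 + 7*g + 12)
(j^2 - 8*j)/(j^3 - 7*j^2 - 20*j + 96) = j/(j^2 + j - 12)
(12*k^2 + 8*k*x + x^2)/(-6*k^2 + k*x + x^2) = (12*k^2 + 8*k*x + x^2)/(-6*k^2 + k*x + x^2)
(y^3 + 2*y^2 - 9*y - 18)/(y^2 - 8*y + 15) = (y^2 + 5*y + 6)/(y - 5)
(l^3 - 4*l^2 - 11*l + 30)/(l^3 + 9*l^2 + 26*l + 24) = (l^2 - 7*l + 10)/(l^2 + 6*l + 8)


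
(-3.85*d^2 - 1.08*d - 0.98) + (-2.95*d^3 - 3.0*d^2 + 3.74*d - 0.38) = -2.95*d^3 - 6.85*d^2 + 2.66*d - 1.36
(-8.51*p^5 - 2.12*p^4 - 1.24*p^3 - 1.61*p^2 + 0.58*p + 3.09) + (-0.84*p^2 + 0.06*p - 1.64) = -8.51*p^5 - 2.12*p^4 - 1.24*p^3 - 2.45*p^2 + 0.64*p + 1.45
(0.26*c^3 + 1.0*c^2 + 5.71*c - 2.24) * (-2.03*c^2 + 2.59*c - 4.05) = -0.5278*c^5 - 1.3566*c^4 - 10.0543*c^3 + 15.2861*c^2 - 28.9271*c + 9.072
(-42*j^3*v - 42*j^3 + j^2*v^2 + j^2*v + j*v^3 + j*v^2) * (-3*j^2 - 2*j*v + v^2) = 126*j^5*v + 126*j^5 + 81*j^4*v^2 + 81*j^4*v - 47*j^3*v^3 - 47*j^3*v^2 - j^2*v^4 - j^2*v^3 + j*v^5 + j*v^4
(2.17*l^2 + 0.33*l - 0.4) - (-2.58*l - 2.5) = 2.17*l^2 + 2.91*l + 2.1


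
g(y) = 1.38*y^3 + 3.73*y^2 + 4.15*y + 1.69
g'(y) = 4.14*y^2 + 7.46*y + 4.15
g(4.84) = 265.62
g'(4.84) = 137.24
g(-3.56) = -28.07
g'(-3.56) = 30.06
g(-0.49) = 0.39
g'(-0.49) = 1.49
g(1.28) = 16.01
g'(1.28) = 20.48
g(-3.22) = -19.07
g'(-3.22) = 23.05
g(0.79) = 7.98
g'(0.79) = 12.63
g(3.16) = 95.60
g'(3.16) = 69.06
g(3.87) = 153.60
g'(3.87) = 95.02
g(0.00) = 1.69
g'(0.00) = 4.15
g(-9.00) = -739.55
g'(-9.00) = 272.35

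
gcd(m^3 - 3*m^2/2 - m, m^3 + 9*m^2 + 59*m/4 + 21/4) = m + 1/2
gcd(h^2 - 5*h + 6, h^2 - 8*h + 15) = h - 3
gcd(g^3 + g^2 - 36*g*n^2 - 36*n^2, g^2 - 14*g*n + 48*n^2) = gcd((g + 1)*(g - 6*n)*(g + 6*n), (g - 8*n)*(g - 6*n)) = g - 6*n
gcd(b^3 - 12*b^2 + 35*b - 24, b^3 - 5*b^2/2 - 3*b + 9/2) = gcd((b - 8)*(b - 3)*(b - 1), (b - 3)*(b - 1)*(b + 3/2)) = b^2 - 4*b + 3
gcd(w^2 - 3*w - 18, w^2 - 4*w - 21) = w + 3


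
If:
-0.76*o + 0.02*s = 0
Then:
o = 0.0263157894736842*s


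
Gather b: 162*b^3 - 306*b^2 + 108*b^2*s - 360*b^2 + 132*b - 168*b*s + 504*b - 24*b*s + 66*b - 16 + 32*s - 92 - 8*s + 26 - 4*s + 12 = 162*b^3 + b^2*(108*s - 666) + b*(702 - 192*s) + 20*s - 70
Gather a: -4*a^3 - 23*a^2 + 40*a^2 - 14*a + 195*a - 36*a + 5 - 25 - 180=-4*a^3 + 17*a^2 + 145*a - 200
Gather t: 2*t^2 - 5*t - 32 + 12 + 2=2*t^2 - 5*t - 18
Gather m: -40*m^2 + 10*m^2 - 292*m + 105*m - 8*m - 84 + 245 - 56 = -30*m^2 - 195*m + 105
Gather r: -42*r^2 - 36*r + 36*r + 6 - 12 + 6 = -42*r^2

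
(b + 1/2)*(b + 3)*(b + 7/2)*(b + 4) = b^4 + 11*b^3 + 167*b^2/4 + 241*b/4 + 21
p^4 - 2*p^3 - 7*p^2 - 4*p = p*(p - 4)*(p + 1)^2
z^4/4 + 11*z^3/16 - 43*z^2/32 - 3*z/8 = z*(z/4 + 1)*(z - 3/2)*(z + 1/4)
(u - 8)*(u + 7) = u^2 - u - 56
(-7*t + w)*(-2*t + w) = 14*t^2 - 9*t*w + w^2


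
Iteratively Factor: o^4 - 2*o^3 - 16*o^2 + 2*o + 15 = (o - 1)*(o^3 - o^2 - 17*o - 15) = (o - 1)*(o + 3)*(o^2 - 4*o - 5) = (o - 5)*(o - 1)*(o + 3)*(o + 1)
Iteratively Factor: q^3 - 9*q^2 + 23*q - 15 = (q - 3)*(q^2 - 6*q + 5) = (q - 5)*(q - 3)*(q - 1)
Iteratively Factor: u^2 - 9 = (u - 3)*(u + 3)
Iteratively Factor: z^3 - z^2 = (z - 1)*(z^2) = z*(z - 1)*(z)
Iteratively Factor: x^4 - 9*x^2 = (x)*(x^3 - 9*x) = x^2*(x^2 - 9) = x^2*(x - 3)*(x + 3)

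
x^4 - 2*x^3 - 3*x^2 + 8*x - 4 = (x - 2)*(x - 1)^2*(x + 2)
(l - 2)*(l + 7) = l^2 + 5*l - 14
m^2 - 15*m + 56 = (m - 8)*(m - 7)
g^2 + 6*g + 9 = (g + 3)^2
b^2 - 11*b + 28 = (b - 7)*(b - 4)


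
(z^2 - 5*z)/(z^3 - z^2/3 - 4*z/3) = 3*(5 - z)/(-3*z^2 + z + 4)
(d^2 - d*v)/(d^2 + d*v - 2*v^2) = d/(d + 2*v)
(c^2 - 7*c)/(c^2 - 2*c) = (c - 7)/(c - 2)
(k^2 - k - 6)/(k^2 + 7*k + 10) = (k - 3)/(k + 5)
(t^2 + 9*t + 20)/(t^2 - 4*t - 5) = (t^2 + 9*t + 20)/(t^2 - 4*t - 5)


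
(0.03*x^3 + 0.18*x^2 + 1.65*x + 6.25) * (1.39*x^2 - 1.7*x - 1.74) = 0.0417*x^5 + 0.1992*x^4 + 1.9353*x^3 + 5.5693*x^2 - 13.496*x - 10.875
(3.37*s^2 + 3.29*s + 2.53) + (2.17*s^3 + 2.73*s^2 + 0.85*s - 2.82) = 2.17*s^3 + 6.1*s^2 + 4.14*s - 0.29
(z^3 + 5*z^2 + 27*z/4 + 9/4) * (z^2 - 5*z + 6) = z^5 - 49*z^3/4 - 3*z^2/2 + 117*z/4 + 27/2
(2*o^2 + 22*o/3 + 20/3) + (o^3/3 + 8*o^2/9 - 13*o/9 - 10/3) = o^3/3 + 26*o^2/9 + 53*o/9 + 10/3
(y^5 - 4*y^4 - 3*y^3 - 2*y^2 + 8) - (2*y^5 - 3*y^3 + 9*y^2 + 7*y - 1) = -y^5 - 4*y^4 - 11*y^2 - 7*y + 9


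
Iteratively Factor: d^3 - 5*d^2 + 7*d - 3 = (d - 3)*(d^2 - 2*d + 1) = (d - 3)*(d - 1)*(d - 1)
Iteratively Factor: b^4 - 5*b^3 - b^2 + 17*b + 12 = (b - 4)*(b^3 - b^2 - 5*b - 3) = (b - 4)*(b + 1)*(b^2 - 2*b - 3) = (b - 4)*(b + 1)^2*(b - 3)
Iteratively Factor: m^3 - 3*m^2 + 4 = (m - 2)*(m^2 - m - 2) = (m - 2)^2*(m + 1)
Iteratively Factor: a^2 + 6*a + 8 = (a + 4)*(a + 2)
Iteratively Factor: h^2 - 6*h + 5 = (h - 1)*(h - 5)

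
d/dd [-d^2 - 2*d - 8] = -2*d - 2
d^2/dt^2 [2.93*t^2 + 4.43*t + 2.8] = 5.86000000000000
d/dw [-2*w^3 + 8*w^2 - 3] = 2*w*(8 - 3*w)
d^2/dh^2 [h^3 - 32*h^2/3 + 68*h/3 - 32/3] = 6*h - 64/3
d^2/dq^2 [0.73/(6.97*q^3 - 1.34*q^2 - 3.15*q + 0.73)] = ((1.9564 - 30.5286*q)*(6.97*q^3 - 1.34*q^2 - 3.15*q + 0.73) + 0.73*(-41.82*q^2 + 5.36*q + 6.3)*(-20.91*q^2 + 2.68*q + 3.15))/(6.97*q^3 - 1.34*q^2 - 3.15*q + 0.73)^3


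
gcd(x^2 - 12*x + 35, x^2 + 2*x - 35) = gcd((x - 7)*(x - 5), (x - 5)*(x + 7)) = x - 5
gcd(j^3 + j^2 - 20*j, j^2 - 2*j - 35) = j + 5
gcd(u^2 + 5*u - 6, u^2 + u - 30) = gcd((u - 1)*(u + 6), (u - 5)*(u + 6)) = u + 6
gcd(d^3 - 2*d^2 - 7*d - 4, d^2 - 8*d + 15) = 1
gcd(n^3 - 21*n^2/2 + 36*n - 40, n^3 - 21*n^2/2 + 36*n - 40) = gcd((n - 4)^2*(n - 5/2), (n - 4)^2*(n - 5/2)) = n^3 - 21*n^2/2 + 36*n - 40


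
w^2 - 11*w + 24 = (w - 8)*(w - 3)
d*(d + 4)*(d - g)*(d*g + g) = d^4*g - d^3*g^2 + 5*d^3*g - 5*d^2*g^2 + 4*d^2*g - 4*d*g^2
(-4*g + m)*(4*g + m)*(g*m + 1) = -16*g^3*m - 16*g^2 + g*m^3 + m^2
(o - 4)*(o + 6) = o^2 + 2*o - 24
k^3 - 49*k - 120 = (k - 8)*(k + 3)*(k + 5)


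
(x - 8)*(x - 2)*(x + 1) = x^3 - 9*x^2 + 6*x + 16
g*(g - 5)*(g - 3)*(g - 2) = g^4 - 10*g^3 + 31*g^2 - 30*g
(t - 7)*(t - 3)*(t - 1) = t^3 - 11*t^2 + 31*t - 21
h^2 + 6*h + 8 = (h + 2)*(h + 4)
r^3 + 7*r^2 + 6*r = r*(r + 1)*(r + 6)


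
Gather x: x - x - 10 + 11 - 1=0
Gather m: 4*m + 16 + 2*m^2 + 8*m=2*m^2 + 12*m + 16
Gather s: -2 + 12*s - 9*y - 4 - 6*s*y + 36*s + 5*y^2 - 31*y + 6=s*(48 - 6*y) + 5*y^2 - 40*y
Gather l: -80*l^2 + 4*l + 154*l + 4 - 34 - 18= -80*l^2 + 158*l - 48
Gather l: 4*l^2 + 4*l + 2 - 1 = 4*l^2 + 4*l + 1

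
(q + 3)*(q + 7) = q^2 + 10*q + 21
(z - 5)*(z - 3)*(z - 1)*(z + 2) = z^4 - 7*z^3 + 5*z^2 + 31*z - 30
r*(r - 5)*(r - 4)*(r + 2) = r^4 - 7*r^3 + 2*r^2 + 40*r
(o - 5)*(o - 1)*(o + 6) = o^3 - 31*o + 30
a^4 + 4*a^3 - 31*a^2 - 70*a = a*(a - 5)*(a + 2)*(a + 7)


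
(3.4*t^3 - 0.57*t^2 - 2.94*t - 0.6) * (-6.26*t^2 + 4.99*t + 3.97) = -21.284*t^5 + 20.5342*t^4 + 29.0581*t^3 - 13.1775*t^2 - 14.6658*t - 2.382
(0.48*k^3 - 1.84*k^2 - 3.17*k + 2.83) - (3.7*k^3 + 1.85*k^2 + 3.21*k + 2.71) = -3.22*k^3 - 3.69*k^2 - 6.38*k + 0.12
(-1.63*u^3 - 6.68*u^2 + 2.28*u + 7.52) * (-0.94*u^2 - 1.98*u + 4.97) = 1.5322*u^5 + 9.5066*u^4 + 2.9821*u^3 - 44.7828*u^2 - 3.558*u + 37.3744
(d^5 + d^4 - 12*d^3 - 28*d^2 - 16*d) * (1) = d^5 + d^4 - 12*d^3 - 28*d^2 - 16*d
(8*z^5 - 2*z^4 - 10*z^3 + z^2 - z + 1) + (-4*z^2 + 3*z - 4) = 8*z^5 - 2*z^4 - 10*z^3 - 3*z^2 + 2*z - 3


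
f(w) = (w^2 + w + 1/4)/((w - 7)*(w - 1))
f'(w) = (2*w + 1)/((w - 7)*(w - 1)) - (w^2 + w + 1/4)/((w - 7)*(w - 1)^2) - (w^2 + w + 1/4)/((w - 7)^2*(w - 1))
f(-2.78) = 0.14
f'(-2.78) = -0.07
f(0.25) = 0.11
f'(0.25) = 0.46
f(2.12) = -1.26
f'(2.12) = -0.09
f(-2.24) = 0.10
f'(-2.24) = -0.07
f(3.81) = -2.07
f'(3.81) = -0.87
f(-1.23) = 0.03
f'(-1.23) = -0.06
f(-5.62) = 0.31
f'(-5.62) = -0.05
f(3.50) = -1.83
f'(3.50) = -0.71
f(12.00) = 2.84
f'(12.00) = -0.37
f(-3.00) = 0.16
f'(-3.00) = -0.07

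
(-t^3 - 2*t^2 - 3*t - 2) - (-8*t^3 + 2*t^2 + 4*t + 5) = 7*t^3 - 4*t^2 - 7*t - 7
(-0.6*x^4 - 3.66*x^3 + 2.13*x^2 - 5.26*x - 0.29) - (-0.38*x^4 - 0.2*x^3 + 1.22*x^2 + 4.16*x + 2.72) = -0.22*x^4 - 3.46*x^3 + 0.91*x^2 - 9.42*x - 3.01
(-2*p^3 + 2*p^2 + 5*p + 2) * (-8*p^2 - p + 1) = 16*p^5 - 14*p^4 - 44*p^3 - 19*p^2 + 3*p + 2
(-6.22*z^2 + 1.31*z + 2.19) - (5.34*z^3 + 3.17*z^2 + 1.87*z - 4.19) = -5.34*z^3 - 9.39*z^2 - 0.56*z + 6.38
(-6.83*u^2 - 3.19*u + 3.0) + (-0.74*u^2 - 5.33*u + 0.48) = -7.57*u^2 - 8.52*u + 3.48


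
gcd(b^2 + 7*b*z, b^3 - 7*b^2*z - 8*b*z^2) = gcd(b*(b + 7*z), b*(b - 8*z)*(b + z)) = b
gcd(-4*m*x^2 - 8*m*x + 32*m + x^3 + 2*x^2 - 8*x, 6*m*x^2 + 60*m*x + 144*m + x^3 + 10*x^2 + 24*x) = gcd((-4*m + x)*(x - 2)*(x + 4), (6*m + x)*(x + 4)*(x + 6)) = x + 4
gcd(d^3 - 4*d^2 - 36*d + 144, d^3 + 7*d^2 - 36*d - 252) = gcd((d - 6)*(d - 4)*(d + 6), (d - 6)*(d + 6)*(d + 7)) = d^2 - 36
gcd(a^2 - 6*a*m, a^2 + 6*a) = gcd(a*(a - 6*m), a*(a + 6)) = a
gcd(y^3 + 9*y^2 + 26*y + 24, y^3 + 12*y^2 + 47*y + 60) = y^2 + 7*y + 12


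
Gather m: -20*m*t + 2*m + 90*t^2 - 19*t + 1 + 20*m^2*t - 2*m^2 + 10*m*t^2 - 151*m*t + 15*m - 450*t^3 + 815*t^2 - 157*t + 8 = m^2*(20*t - 2) + m*(10*t^2 - 171*t + 17) - 450*t^3 + 905*t^2 - 176*t + 9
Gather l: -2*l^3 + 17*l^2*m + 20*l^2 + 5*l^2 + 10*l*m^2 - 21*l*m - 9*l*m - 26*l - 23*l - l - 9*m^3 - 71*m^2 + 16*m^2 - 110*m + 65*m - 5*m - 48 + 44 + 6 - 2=-2*l^3 + l^2*(17*m + 25) + l*(10*m^2 - 30*m - 50) - 9*m^3 - 55*m^2 - 50*m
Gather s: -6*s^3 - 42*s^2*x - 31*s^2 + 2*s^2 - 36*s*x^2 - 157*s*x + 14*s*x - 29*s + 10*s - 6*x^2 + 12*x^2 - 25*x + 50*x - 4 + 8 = -6*s^3 + s^2*(-42*x - 29) + s*(-36*x^2 - 143*x - 19) + 6*x^2 + 25*x + 4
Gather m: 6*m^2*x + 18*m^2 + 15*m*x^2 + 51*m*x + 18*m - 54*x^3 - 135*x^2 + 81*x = m^2*(6*x + 18) + m*(15*x^2 + 51*x + 18) - 54*x^3 - 135*x^2 + 81*x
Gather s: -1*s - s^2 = -s^2 - s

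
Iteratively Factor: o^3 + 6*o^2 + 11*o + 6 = (o + 3)*(o^2 + 3*o + 2) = (o + 2)*(o + 3)*(o + 1)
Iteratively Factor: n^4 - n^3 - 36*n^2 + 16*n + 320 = (n + 4)*(n^3 - 5*n^2 - 16*n + 80) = (n - 4)*(n + 4)*(n^2 - n - 20) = (n - 4)*(n + 4)^2*(n - 5)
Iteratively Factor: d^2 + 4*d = (d + 4)*(d)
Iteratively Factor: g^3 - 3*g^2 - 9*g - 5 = (g + 1)*(g^2 - 4*g - 5) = (g - 5)*(g + 1)*(g + 1)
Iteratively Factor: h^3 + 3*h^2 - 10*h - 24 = (h + 2)*(h^2 + h - 12) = (h - 3)*(h + 2)*(h + 4)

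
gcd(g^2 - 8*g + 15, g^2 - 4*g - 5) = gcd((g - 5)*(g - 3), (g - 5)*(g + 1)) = g - 5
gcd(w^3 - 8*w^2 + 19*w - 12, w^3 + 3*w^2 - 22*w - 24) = w - 4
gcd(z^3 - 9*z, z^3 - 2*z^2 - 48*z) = z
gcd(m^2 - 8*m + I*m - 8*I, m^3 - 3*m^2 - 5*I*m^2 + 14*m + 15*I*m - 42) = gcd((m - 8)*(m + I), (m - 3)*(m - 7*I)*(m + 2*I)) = 1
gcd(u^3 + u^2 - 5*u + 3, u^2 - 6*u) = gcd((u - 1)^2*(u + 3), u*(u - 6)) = 1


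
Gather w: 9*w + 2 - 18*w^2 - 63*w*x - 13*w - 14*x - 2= -18*w^2 + w*(-63*x - 4) - 14*x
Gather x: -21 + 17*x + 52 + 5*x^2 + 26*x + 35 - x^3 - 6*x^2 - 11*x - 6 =-x^3 - x^2 + 32*x + 60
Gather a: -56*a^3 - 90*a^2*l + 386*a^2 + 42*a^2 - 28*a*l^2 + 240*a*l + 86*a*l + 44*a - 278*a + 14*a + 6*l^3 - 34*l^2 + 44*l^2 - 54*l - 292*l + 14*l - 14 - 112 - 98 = -56*a^3 + a^2*(428 - 90*l) + a*(-28*l^2 + 326*l - 220) + 6*l^3 + 10*l^2 - 332*l - 224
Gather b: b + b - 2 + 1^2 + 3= 2*b + 2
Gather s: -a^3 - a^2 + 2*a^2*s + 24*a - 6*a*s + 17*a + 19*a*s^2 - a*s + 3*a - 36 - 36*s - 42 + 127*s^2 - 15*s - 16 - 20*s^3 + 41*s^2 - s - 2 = -a^3 - a^2 + 44*a - 20*s^3 + s^2*(19*a + 168) + s*(2*a^2 - 7*a - 52) - 96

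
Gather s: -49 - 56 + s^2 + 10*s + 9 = s^2 + 10*s - 96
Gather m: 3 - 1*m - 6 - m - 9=-2*m - 12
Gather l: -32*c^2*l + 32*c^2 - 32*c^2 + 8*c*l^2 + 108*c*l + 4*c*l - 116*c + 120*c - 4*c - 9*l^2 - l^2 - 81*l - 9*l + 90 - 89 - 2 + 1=l^2*(8*c - 10) + l*(-32*c^2 + 112*c - 90)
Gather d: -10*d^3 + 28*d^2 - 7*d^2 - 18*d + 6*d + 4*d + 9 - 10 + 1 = -10*d^3 + 21*d^2 - 8*d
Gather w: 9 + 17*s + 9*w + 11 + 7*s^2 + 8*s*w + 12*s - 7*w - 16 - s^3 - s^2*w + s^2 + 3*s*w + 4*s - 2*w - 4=-s^3 + 8*s^2 + 33*s + w*(-s^2 + 11*s)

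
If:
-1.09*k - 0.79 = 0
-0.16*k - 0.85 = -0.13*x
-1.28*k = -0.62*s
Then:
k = -0.72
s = -1.50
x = 5.65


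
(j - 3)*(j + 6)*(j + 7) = j^3 + 10*j^2 + 3*j - 126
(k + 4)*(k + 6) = k^2 + 10*k + 24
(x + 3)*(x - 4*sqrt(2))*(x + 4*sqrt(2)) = x^3 + 3*x^2 - 32*x - 96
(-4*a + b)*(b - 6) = -4*a*b + 24*a + b^2 - 6*b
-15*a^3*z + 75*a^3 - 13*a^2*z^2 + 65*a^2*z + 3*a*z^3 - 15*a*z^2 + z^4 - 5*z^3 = (-3*a + z)*(a + z)*(5*a + z)*(z - 5)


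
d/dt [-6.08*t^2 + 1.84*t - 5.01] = 1.84 - 12.16*t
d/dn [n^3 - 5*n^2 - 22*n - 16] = 3*n^2 - 10*n - 22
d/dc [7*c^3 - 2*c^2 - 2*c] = 21*c^2 - 4*c - 2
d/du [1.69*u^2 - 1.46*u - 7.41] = 3.38*u - 1.46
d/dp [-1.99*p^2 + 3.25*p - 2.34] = 3.25 - 3.98*p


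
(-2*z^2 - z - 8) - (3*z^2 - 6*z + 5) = -5*z^2 + 5*z - 13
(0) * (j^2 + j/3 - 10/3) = 0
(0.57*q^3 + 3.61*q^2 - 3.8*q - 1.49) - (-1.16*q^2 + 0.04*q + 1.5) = 0.57*q^3 + 4.77*q^2 - 3.84*q - 2.99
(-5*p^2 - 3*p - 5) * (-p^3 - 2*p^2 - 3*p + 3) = 5*p^5 + 13*p^4 + 26*p^3 + 4*p^2 + 6*p - 15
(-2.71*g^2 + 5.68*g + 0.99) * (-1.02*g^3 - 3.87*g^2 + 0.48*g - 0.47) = 2.7642*g^5 + 4.6941*g^4 - 24.2922*g^3 + 0.1688*g^2 - 2.1944*g - 0.4653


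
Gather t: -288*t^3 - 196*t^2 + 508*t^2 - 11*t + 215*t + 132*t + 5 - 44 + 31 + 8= -288*t^3 + 312*t^2 + 336*t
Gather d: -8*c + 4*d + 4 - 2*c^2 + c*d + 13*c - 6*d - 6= -2*c^2 + 5*c + d*(c - 2) - 2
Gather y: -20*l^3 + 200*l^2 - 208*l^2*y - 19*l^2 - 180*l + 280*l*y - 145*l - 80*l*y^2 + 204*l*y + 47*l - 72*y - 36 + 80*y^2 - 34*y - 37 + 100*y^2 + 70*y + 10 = -20*l^3 + 181*l^2 - 278*l + y^2*(180 - 80*l) + y*(-208*l^2 + 484*l - 36) - 63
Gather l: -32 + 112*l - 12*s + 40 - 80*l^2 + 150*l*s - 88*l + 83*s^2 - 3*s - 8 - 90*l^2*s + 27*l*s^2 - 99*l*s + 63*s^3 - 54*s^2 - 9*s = l^2*(-90*s - 80) + l*(27*s^2 + 51*s + 24) + 63*s^3 + 29*s^2 - 24*s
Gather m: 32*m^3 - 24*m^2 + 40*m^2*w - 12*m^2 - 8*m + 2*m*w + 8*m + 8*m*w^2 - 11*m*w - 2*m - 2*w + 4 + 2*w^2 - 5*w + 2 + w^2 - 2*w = 32*m^3 + m^2*(40*w - 36) + m*(8*w^2 - 9*w - 2) + 3*w^2 - 9*w + 6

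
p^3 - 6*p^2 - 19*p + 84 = (p - 7)*(p - 3)*(p + 4)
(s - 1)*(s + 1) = s^2 - 1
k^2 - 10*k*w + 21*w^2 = (k - 7*w)*(k - 3*w)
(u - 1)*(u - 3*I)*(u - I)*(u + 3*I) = u^4 - u^3 - I*u^3 + 9*u^2 + I*u^2 - 9*u - 9*I*u + 9*I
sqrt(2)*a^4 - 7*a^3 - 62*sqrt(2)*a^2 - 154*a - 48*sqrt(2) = (a - 8*sqrt(2))*(a + sqrt(2))*(a + 3*sqrt(2))*(sqrt(2)*a + 1)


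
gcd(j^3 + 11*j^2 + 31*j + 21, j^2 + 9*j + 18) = j + 3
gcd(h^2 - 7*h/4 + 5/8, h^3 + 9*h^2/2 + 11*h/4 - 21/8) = h - 1/2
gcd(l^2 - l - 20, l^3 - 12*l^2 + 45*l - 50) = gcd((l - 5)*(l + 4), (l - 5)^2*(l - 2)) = l - 5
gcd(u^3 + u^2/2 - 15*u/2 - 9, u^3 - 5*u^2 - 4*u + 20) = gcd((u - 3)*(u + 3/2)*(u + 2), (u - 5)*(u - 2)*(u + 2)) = u + 2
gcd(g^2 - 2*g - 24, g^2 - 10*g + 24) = g - 6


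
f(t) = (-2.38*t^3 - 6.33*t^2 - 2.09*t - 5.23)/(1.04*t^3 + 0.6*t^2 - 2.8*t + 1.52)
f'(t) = (-7.14*t^2 - 12.66*t - 2.09)/(1.04*t^3 + 0.6*t^2 - 2.8*t + 1.52) + (-3.12*t^2 - 1.2*t + 2.8)*(-2.38*t^3 - 6.33*t^2 - 2.09*t - 5.23)/(1.04*t^3 + 0.6*t^2 - 2.8*t + 1.52)^2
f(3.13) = -4.81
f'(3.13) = 1.31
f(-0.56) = -1.82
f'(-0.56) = -0.57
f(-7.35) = -1.71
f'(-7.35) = 0.07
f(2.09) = -7.58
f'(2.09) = 5.31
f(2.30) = -6.64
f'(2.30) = 3.71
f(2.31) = -6.61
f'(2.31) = 3.65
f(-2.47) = 0.79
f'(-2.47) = 6.95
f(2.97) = -5.04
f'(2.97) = 1.54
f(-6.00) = -1.59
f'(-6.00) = 0.11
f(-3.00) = -0.65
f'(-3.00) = 1.11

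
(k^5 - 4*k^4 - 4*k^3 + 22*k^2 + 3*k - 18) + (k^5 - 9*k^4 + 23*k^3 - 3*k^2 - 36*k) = 2*k^5 - 13*k^4 + 19*k^3 + 19*k^2 - 33*k - 18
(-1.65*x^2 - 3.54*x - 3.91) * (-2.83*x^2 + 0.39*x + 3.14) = 4.6695*x^4 + 9.3747*x^3 + 4.5037*x^2 - 12.6405*x - 12.2774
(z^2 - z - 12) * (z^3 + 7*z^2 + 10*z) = z^5 + 6*z^4 - 9*z^3 - 94*z^2 - 120*z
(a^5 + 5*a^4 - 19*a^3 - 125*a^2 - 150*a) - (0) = a^5 + 5*a^4 - 19*a^3 - 125*a^2 - 150*a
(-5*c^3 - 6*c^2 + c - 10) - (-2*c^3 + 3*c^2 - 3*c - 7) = -3*c^3 - 9*c^2 + 4*c - 3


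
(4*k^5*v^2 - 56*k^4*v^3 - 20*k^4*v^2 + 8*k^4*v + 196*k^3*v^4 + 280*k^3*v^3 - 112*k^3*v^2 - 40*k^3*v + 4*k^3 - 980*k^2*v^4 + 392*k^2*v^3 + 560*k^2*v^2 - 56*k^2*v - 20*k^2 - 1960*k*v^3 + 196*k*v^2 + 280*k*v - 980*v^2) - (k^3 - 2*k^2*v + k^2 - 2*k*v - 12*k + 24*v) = 4*k^5*v^2 - 56*k^4*v^3 - 20*k^4*v^2 + 8*k^4*v + 196*k^3*v^4 + 280*k^3*v^3 - 112*k^3*v^2 - 40*k^3*v + 3*k^3 - 980*k^2*v^4 + 392*k^2*v^3 + 560*k^2*v^2 - 54*k^2*v - 21*k^2 - 1960*k*v^3 + 196*k*v^2 + 282*k*v + 12*k - 980*v^2 - 24*v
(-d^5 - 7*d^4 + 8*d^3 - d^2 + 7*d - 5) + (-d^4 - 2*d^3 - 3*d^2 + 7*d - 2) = -d^5 - 8*d^4 + 6*d^3 - 4*d^2 + 14*d - 7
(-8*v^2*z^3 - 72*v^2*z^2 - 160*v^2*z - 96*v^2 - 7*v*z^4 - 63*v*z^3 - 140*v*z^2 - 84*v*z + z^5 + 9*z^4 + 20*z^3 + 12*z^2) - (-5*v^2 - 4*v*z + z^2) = -8*v^2*z^3 - 72*v^2*z^2 - 160*v^2*z - 91*v^2 - 7*v*z^4 - 63*v*z^3 - 140*v*z^2 - 80*v*z + z^5 + 9*z^4 + 20*z^3 + 11*z^2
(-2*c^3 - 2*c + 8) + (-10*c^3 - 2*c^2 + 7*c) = -12*c^3 - 2*c^2 + 5*c + 8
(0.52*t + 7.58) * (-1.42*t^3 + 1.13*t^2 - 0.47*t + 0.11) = -0.7384*t^4 - 10.176*t^3 + 8.321*t^2 - 3.5054*t + 0.8338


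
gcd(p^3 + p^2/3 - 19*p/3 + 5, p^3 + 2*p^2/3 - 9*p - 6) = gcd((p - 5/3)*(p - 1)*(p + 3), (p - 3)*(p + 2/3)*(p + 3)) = p + 3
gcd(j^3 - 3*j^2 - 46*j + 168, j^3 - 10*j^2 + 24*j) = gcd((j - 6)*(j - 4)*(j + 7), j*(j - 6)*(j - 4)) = j^2 - 10*j + 24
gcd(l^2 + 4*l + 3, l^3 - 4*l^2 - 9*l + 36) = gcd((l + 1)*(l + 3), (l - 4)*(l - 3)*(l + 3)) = l + 3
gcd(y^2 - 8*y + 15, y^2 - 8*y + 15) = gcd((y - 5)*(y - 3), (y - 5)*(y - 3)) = y^2 - 8*y + 15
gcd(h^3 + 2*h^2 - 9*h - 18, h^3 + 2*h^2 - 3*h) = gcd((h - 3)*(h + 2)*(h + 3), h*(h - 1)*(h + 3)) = h + 3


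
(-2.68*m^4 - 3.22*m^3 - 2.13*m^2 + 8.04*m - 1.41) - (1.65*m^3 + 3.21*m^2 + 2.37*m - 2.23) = -2.68*m^4 - 4.87*m^3 - 5.34*m^2 + 5.67*m + 0.82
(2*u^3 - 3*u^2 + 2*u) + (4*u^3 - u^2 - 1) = 6*u^3 - 4*u^2 + 2*u - 1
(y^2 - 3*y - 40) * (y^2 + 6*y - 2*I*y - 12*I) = y^4 + 3*y^3 - 2*I*y^3 - 58*y^2 - 6*I*y^2 - 240*y + 116*I*y + 480*I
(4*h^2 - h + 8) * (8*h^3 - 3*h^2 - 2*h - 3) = 32*h^5 - 20*h^4 + 59*h^3 - 34*h^2 - 13*h - 24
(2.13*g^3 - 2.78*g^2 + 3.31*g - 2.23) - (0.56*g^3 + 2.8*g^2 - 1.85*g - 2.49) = 1.57*g^3 - 5.58*g^2 + 5.16*g + 0.26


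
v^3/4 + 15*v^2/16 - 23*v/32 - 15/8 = (v/4 + 1)*(v - 3/2)*(v + 5/4)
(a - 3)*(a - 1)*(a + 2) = a^3 - 2*a^2 - 5*a + 6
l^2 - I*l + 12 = (l - 4*I)*(l + 3*I)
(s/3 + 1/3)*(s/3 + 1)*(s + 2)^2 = s^4/9 + 8*s^3/9 + 23*s^2/9 + 28*s/9 + 4/3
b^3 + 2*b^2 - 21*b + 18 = (b - 3)*(b - 1)*(b + 6)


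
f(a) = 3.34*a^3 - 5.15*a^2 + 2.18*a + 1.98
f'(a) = 10.02*a^2 - 10.3*a + 2.18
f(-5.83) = -847.61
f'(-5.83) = 402.80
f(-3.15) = -160.38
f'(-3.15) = 134.05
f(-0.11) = 1.67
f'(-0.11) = 3.43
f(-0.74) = -3.81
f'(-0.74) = 15.29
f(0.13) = 2.18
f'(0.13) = 1.01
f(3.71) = 109.74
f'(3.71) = 101.88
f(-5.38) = -678.92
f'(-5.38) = 347.62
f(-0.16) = 1.49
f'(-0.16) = 4.08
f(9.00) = 2039.31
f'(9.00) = 721.10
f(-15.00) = -12461.97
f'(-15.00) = 2411.18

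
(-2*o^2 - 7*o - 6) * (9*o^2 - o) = -18*o^4 - 61*o^3 - 47*o^2 + 6*o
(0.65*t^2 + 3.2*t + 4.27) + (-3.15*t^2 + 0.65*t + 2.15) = -2.5*t^2 + 3.85*t + 6.42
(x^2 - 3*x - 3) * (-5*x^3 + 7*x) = -5*x^5 + 15*x^4 + 22*x^3 - 21*x^2 - 21*x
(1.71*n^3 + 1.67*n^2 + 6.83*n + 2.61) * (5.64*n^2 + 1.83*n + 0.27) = 9.6444*n^5 + 12.5481*n^4 + 42.039*n^3 + 27.6702*n^2 + 6.6204*n + 0.7047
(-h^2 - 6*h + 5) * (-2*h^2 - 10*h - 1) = 2*h^4 + 22*h^3 + 51*h^2 - 44*h - 5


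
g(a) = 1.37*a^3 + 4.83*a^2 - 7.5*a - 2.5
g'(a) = 4.11*a^2 + 9.66*a - 7.5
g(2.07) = 14.82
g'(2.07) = 30.11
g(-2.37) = 24.17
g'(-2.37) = -7.31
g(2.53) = 31.63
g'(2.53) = 43.25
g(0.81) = -4.68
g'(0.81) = 3.02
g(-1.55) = 15.63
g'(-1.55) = -12.60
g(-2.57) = 25.42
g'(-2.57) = -5.18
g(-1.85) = 19.23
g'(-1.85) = -11.30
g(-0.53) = 2.63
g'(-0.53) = -11.47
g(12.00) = 2970.38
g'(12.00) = 700.26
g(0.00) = -2.50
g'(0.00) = -7.50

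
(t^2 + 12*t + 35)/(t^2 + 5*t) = (t + 7)/t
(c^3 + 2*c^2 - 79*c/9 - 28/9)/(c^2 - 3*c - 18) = (-9*c^3 - 18*c^2 + 79*c + 28)/(9*(-c^2 + 3*c + 18))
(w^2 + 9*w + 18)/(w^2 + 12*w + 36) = (w + 3)/(w + 6)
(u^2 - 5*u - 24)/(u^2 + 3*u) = (u - 8)/u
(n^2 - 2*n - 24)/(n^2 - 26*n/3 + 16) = 3*(n + 4)/(3*n - 8)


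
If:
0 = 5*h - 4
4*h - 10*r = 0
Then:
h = 4/5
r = 8/25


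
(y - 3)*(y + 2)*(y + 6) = y^3 + 5*y^2 - 12*y - 36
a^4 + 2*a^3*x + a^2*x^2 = a^2*(a + x)^2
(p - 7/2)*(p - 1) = p^2 - 9*p/2 + 7/2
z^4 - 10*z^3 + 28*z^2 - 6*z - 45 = (z - 5)*(z - 3)^2*(z + 1)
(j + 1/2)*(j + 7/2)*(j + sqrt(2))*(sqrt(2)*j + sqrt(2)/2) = sqrt(2)*j^4 + 2*j^3 + 9*sqrt(2)*j^3/2 + 15*sqrt(2)*j^2/4 + 9*j^2 + 7*sqrt(2)*j/8 + 15*j/2 + 7/4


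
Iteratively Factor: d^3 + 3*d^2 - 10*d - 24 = (d + 2)*(d^2 + d - 12) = (d + 2)*(d + 4)*(d - 3)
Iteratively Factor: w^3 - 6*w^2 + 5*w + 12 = (w - 4)*(w^2 - 2*w - 3) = (w - 4)*(w - 3)*(w + 1)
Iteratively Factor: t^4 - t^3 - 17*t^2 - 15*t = (t)*(t^3 - t^2 - 17*t - 15) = t*(t + 3)*(t^2 - 4*t - 5) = t*(t + 1)*(t + 3)*(t - 5)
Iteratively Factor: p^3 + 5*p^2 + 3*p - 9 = (p + 3)*(p^2 + 2*p - 3) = (p + 3)^2*(p - 1)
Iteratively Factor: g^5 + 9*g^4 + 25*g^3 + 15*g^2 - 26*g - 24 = (g + 4)*(g^4 + 5*g^3 + 5*g^2 - 5*g - 6) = (g + 3)*(g + 4)*(g^3 + 2*g^2 - g - 2) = (g + 2)*(g + 3)*(g + 4)*(g^2 - 1) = (g + 1)*(g + 2)*(g + 3)*(g + 4)*(g - 1)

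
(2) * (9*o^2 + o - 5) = 18*o^2 + 2*o - 10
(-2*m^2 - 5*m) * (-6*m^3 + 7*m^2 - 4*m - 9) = 12*m^5 + 16*m^4 - 27*m^3 + 38*m^2 + 45*m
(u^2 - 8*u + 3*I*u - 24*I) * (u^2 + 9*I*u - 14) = u^4 - 8*u^3 + 12*I*u^3 - 41*u^2 - 96*I*u^2 + 328*u - 42*I*u + 336*I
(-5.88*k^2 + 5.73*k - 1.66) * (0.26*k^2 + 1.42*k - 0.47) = -1.5288*k^4 - 6.8598*k^3 + 10.4686*k^2 - 5.0503*k + 0.7802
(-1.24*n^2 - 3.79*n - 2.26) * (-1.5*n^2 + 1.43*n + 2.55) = 1.86*n^4 + 3.9118*n^3 - 5.1917*n^2 - 12.8963*n - 5.763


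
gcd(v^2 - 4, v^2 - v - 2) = v - 2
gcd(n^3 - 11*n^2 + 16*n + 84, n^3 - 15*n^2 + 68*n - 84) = n^2 - 13*n + 42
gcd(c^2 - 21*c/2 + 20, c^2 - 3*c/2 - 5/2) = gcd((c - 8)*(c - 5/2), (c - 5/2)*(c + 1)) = c - 5/2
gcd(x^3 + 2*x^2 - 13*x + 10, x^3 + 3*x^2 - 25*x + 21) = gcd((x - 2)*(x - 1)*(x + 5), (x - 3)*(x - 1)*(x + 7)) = x - 1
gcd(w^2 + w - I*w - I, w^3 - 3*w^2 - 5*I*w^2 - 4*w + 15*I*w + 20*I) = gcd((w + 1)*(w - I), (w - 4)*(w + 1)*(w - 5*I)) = w + 1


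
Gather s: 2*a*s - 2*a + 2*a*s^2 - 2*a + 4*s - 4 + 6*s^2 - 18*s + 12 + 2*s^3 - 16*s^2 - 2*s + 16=-4*a + 2*s^3 + s^2*(2*a - 10) + s*(2*a - 16) + 24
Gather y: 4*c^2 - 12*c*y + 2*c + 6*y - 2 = 4*c^2 + 2*c + y*(6 - 12*c) - 2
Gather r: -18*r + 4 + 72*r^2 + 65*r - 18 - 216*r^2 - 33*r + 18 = -144*r^2 + 14*r + 4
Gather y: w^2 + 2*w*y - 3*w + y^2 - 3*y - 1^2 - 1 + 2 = w^2 - 3*w + y^2 + y*(2*w - 3)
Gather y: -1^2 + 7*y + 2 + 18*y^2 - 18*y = 18*y^2 - 11*y + 1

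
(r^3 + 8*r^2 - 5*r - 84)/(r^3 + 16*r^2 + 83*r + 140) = (r - 3)/(r + 5)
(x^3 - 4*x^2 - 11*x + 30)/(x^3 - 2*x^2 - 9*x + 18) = (x - 5)/(x - 3)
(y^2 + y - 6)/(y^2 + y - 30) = (y^2 + y - 6)/(y^2 + y - 30)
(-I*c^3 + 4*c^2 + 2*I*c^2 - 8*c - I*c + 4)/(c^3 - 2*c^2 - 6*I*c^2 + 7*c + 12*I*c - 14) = (-I*c^3 + 2*c^2*(2 + I) - c*(8 + I) + 4)/(c^3 - 2*c^2*(1 + 3*I) + c*(7 + 12*I) - 14)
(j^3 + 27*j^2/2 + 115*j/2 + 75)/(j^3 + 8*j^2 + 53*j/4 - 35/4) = 2*(2*j^2 + 17*j + 30)/(4*j^2 + 12*j - 7)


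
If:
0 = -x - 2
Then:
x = -2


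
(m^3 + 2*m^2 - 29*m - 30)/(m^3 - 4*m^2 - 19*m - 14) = (m^2 + m - 30)/(m^2 - 5*m - 14)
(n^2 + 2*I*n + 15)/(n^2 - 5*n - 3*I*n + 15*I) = (n + 5*I)/(n - 5)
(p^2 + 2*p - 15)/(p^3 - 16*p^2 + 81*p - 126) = (p + 5)/(p^2 - 13*p + 42)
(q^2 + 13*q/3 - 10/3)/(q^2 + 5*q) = (q - 2/3)/q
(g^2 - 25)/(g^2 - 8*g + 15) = (g + 5)/(g - 3)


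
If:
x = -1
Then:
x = -1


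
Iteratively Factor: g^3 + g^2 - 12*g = (g - 3)*(g^2 + 4*g) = g*(g - 3)*(g + 4)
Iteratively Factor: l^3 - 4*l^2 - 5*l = (l)*(l^2 - 4*l - 5) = l*(l + 1)*(l - 5)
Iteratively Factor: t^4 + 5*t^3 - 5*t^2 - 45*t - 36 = (t - 3)*(t^3 + 8*t^2 + 19*t + 12) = (t - 3)*(t + 4)*(t^2 + 4*t + 3) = (t - 3)*(t + 3)*(t + 4)*(t + 1)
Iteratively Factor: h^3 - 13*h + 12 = (h - 1)*(h^2 + h - 12) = (h - 1)*(h + 4)*(h - 3)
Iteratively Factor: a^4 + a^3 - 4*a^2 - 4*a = (a + 2)*(a^3 - a^2 - 2*a) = (a - 2)*(a + 2)*(a^2 + a) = (a - 2)*(a + 1)*(a + 2)*(a)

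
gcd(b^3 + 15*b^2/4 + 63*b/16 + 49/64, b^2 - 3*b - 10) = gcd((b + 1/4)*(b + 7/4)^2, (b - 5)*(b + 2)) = 1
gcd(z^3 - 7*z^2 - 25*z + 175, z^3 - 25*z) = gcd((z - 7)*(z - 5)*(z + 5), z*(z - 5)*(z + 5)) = z^2 - 25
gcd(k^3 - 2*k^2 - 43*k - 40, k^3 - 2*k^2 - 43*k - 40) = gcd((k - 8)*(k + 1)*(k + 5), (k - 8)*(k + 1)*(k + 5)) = k^3 - 2*k^2 - 43*k - 40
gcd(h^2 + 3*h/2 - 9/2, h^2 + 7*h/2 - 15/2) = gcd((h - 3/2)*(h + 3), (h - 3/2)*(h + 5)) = h - 3/2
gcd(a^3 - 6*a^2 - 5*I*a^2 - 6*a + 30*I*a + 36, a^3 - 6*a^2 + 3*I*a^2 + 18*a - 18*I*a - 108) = a^2 + a*(-6 - 3*I) + 18*I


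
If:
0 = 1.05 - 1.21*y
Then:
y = 0.87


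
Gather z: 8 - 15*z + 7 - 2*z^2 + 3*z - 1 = -2*z^2 - 12*z + 14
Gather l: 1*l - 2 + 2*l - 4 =3*l - 6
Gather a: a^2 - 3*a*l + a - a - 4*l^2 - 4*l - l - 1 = a^2 - 3*a*l - 4*l^2 - 5*l - 1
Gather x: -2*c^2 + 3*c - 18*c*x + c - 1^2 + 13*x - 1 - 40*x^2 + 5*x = -2*c^2 + 4*c - 40*x^2 + x*(18 - 18*c) - 2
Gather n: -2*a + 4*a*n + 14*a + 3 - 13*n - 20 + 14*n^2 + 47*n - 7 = 12*a + 14*n^2 + n*(4*a + 34) - 24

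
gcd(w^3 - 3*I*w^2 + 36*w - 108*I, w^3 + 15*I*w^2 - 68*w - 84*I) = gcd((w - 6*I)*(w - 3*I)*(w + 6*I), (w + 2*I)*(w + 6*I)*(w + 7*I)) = w + 6*I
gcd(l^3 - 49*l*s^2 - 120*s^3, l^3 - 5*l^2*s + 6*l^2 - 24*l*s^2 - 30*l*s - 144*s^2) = -l^2 + 5*l*s + 24*s^2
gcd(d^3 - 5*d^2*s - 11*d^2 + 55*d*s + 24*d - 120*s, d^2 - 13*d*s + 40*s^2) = -d + 5*s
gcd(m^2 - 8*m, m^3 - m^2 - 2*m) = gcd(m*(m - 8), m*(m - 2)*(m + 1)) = m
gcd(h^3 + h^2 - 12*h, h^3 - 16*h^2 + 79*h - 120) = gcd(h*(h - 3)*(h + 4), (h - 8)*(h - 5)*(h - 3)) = h - 3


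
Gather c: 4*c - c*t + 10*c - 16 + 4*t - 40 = c*(14 - t) + 4*t - 56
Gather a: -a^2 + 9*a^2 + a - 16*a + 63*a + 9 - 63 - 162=8*a^2 + 48*a - 216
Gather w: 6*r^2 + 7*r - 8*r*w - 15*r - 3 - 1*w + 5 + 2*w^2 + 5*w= 6*r^2 - 8*r + 2*w^2 + w*(4 - 8*r) + 2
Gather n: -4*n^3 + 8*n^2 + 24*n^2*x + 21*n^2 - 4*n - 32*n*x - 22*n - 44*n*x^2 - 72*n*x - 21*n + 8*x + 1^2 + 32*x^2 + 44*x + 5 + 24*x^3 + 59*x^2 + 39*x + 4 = -4*n^3 + n^2*(24*x + 29) + n*(-44*x^2 - 104*x - 47) + 24*x^3 + 91*x^2 + 91*x + 10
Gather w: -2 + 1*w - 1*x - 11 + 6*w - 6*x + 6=7*w - 7*x - 7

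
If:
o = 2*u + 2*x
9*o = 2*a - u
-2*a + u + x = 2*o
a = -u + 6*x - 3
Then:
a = -3/103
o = 4/103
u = -42/103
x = 44/103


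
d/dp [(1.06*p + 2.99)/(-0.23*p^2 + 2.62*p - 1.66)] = (0.2438*p^2 + 1.3754*p - 9.5934)/(0.0529*p^4 - 1.2052*p^3 + 7.628*p^2 - 8.6984*p + 2.7556)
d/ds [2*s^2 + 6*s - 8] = 4*s + 6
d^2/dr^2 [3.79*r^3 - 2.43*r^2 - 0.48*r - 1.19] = 22.74*r - 4.86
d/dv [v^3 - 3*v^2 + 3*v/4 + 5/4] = 3*v^2 - 6*v + 3/4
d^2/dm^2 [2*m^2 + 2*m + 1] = 4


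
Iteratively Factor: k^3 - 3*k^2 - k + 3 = (k + 1)*(k^2 - 4*k + 3) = (k - 1)*(k + 1)*(k - 3)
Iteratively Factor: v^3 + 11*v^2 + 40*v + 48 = (v + 4)*(v^2 + 7*v + 12) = (v + 4)^2*(v + 3)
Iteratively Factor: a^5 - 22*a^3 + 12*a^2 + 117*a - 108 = (a - 3)*(a^4 + 3*a^3 - 13*a^2 - 27*a + 36) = (a - 3)*(a + 4)*(a^3 - a^2 - 9*a + 9) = (a - 3)*(a + 3)*(a + 4)*(a^2 - 4*a + 3) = (a - 3)^2*(a + 3)*(a + 4)*(a - 1)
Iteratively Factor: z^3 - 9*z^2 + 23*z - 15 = (z - 5)*(z^2 - 4*z + 3) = (z - 5)*(z - 1)*(z - 3)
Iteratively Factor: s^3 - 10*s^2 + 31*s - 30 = (s - 3)*(s^2 - 7*s + 10) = (s - 5)*(s - 3)*(s - 2)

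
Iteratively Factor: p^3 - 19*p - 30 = (p + 3)*(p^2 - 3*p - 10) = (p - 5)*(p + 3)*(p + 2)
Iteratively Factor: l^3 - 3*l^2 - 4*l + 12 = (l - 3)*(l^2 - 4) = (l - 3)*(l + 2)*(l - 2)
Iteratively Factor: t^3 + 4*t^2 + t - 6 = (t + 3)*(t^2 + t - 2) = (t + 2)*(t + 3)*(t - 1)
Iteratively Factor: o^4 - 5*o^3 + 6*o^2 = (o)*(o^3 - 5*o^2 + 6*o) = o*(o - 3)*(o^2 - 2*o) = o^2*(o - 3)*(o - 2)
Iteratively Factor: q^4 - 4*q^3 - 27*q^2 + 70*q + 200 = (q + 4)*(q^3 - 8*q^2 + 5*q + 50) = (q - 5)*(q + 4)*(q^2 - 3*q - 10) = (q - 5)^2*(q + 4)*(q + 2)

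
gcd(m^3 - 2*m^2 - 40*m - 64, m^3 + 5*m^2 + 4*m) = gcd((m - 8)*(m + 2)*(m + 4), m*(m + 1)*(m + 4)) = m + 4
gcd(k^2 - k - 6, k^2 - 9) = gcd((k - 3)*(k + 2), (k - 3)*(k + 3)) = k - 3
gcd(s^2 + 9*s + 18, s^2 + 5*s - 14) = 1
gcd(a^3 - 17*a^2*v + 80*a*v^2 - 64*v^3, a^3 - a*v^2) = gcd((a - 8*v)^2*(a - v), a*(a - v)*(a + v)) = -a + v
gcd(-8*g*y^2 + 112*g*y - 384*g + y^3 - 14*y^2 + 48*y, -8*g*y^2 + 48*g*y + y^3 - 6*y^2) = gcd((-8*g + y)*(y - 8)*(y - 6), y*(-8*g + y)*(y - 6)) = -8*g*y + 48*g + y^2 - 6*y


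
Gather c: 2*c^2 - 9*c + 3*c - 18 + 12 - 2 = 2*c^2 - 6*c - 8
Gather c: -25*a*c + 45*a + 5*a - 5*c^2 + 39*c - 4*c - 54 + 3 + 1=50*a - 5*c^2 + c*(35 - 25*a) - 50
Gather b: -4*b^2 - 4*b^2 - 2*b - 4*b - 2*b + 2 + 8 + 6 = -8*b^2 - 8*b + 16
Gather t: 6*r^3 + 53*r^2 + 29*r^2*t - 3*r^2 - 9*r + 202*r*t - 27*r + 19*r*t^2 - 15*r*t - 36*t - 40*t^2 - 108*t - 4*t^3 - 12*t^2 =6*r^3 + 50*r^2 - 36*r - 4*t^3 + t^2*(19*r - 52) + t*(29*r^2 + 187*r - 144)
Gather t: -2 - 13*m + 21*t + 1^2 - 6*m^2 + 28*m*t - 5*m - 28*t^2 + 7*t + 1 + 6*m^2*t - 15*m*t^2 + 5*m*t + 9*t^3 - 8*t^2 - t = -6*m^2 - 18*m + 9*t^3 + t^2*(-15*m - 36) + t*(6*m^2 + 33*m + 27)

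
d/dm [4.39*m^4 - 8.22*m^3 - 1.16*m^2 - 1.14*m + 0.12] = 17.56*m^3 - 24.66*m^2 - 2.32*m - 1.14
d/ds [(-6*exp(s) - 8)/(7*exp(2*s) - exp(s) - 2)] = 2*((3*exp(s) + 4)*(14*exp(s) - 1) - 21*exp(2*s) + 3*exp(s) + 6)*exp(s)/(-7*exp(2*s) + exp(s) + 2)^2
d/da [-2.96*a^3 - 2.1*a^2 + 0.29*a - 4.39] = -8.88*a^2 - 4.2*a + 0.29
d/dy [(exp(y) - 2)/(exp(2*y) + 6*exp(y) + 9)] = (7 - exp(y))*exp(y)/(exp(3*y) + 9*exp(2*y) + 27*exp(y) + 27)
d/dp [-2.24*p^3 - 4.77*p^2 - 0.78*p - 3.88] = -6.72*p^2 - 9.54*p - 0.78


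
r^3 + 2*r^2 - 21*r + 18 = (r - 3)*(r - 1)*(r + 6)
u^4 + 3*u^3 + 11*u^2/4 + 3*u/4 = u*(u + 1/2)*(u + 1)*(u + 3/2)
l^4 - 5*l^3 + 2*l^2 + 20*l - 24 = (l - 3)*(l - 2)^2*(l + 2)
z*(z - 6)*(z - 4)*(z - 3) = z^4 - 13*z^3 + 54*z^2 - 72*z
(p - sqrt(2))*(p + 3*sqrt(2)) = p^2 + 2*sqrt(2)*p - 6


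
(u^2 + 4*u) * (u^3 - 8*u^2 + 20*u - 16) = u^5 - 4*u^4 - 12*u^3 + 64*u^2 - 64*u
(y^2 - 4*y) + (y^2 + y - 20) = 2*y^2 - 3*y - 20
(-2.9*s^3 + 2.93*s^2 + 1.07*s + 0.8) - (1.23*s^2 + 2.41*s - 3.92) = -2.9*s^3 + 1.7*s^2 - 1.34*s + 4.72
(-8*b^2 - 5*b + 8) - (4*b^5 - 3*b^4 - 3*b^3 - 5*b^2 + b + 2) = -4*b^5 + 3*b^4 + 3*b^3 - 3*b^2 - 6*b + 6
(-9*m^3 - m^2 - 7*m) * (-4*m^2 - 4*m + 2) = 36*m^5 + 40*m^4 + 14*m^3 + 26*m^2 - 14*m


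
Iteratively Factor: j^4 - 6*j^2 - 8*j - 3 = (j - 3)*(j^3 + 3*j^2 + 3*j + 1) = (j - 3)*(j + 1)*(j^2 + 2*j + 1) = (j - 3)*(j + 1)^2*(j + 1)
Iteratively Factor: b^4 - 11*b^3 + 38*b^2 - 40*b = (b - 4)*(b^3 - 7*b^2 + 10*b) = (b - 5)*(b - 4)*(b^2 - 2*b) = b*(b - 5)*(b - 4)*(b - 2)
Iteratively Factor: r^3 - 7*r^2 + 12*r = (r - 3)*(r^2 - 4*r) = r*(r - 3)*(r - 4)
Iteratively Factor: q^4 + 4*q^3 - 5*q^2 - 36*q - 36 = (q + 2)*(q^3 + 2*q^2 - 9*q - 18) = (q + 2)^2*(q^2 - 9) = (q + 2)^2*(q + 3)*(q - 3)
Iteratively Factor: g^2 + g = (g)*(g + 1)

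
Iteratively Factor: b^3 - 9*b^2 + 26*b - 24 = (b - 3)*(b^2 - 6*b + 8) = (b - 3)*(b - 2)*(b - 4)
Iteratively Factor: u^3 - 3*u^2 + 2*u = (u - 2)*(u^2 - u) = u*(u - 2)*(u - 1)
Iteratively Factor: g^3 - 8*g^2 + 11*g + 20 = (g + 1)*(g^2 - 9*g + 20) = (g - 4)*(g + 1)*(g - 5)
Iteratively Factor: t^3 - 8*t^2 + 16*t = (t - 4)*(t^2 - 4*t) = t*(t - 4)*(t - 4)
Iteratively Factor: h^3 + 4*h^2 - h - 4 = (h + 1)*(h^2 + 3*h - 4) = (h + 1)*(h + 4)*(h - 1)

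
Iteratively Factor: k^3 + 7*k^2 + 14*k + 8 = (k + 4)*(k^2 + 3*k + 2) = (k + 1)*(k + 4)*(k + 2)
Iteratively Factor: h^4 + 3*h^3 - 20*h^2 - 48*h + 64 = (h - 4)*(h^3 + 7*h^2 + 8*h - 16) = (h - 4)*(h + 4)*(h^2 + 3*h - 4) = (h - 4)*(h + 4)^2*(h - 1)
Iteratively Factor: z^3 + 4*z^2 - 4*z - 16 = (z - 2)*(z^2 + 6*z + 8) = (z - 2)*(z + 2)*(z + 4)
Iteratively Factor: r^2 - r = (r - 1)*(r)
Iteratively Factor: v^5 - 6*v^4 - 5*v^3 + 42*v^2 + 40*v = (v + 1)*(v^4 - 7*v^3 + 2*v^2 + 40*v) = (v - 4)*(v + 1)*(v^3 - 3*v^2 - 10*v) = v*(v - 4)*(v + 1)*(v^2 - 3*v - 10) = v*(v - 5)*(v - 4)*(v + 1)*(v + 2)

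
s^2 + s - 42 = (s - 6)*(s + 7)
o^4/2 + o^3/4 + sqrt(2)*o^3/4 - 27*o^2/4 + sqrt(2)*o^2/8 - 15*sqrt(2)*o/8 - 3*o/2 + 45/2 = (o/2 + sqrt(2))*(o - 5/2)*(o + 3)*(o - 3*sqrt(2)/2)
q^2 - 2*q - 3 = (q - 3)*(q + 1)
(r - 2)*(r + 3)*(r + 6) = r^3 + 7*r^2 - 36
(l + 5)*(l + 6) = l^2 + 11*l + 30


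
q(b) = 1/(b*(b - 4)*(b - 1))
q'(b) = -1/(b*(b - 4)*(b - 1)^2) - 1/(b*(b - 4)^2*(b - 1)) - 1/(b^2*(b - 4)*(b - 1))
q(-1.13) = -0.08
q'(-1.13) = -0.13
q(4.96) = 0.05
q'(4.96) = -0.08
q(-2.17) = -0.02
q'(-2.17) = -0.02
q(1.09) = -3.50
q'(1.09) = 40.93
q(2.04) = -0.24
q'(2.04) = 0.23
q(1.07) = -4.56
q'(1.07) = 67.80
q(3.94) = -1.44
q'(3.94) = -23.13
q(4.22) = 0.33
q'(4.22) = -1.70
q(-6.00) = 0.00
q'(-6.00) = 0.00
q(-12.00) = 0.00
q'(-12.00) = 0.00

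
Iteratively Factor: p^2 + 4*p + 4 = (p + 2)*(p + 2)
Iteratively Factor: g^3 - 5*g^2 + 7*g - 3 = (g - 1)*(g^2 - 4*g + 3) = (g - 1)^2*(g - 3)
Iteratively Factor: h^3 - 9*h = (h - 3)*(h^2 + 3*h) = (h - 3)*(h + 3)*(h)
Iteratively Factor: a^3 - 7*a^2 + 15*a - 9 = (a - 3)*(a^2 - 4*a + 3) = (a - 3)^2*(a - 1)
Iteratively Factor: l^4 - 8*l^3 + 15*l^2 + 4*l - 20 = (l + 1)*(l^3 - 9*l^2 + 24*l - 20) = (l - 2)*(l + 1)*(l^2 - 7*l + 10) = (l - 2)^2*(l + 1)*(l - 5)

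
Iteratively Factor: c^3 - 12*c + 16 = (c - 2)*(c^2 + 2*c - 8) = (c - 2)^2*(c + 4)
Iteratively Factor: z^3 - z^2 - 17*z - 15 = (z + 3)*(z^2 - 4*z - 5) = (z + 1)*(z + 3)*(z - 5)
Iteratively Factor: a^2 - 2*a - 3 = (a + 1)*(a - 3)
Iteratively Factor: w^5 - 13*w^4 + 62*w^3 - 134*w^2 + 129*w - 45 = (w - 5)*(w^4 - 8*w^3 + 22*w^2 - 24*w + 9) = (w - 5)*(w - 3)*(w^3 - 5*w^2 + 7*w - 3) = (w - 5)*(w - 3)*(w - 1)*(w^2 - 4*w + 3) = (w - 5)*(w - 3)*(w - 1)^2*(w - 3)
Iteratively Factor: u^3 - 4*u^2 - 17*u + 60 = (u + 4)*(u^2 - 8*u + 15) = (u - 3)*(u + 4)*(u - 5)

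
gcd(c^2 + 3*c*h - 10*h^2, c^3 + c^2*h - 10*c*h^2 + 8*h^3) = c - 2*h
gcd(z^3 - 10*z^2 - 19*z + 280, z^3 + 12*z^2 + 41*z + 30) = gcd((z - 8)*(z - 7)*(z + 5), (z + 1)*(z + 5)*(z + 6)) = z + 5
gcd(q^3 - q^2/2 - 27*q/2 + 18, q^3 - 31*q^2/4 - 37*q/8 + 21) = q - 3/2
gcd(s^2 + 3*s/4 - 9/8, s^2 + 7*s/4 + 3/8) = s + 3/2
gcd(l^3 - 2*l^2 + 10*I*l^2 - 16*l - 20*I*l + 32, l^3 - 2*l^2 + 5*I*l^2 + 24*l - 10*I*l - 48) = l^2 + l*(-2 + 8*I) - 16*I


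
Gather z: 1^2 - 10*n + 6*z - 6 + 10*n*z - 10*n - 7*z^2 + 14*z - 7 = -20*n - 7*z^2 + z*(10*n + 20) - 12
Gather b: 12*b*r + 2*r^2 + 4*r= 12*b*r + 2*r^2 + 4*r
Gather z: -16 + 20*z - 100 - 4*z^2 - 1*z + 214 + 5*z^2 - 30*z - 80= z^2 - 11*z + 18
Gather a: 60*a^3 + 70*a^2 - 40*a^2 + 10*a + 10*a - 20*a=60*a^3 + 30*a^2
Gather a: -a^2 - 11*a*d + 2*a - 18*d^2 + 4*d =-a^2 + a*(2 - 11*d) - 18*d^2 + 4*d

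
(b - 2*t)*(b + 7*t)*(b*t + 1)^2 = b^4*t^2 + 5*b^3*t^3 + 2*b^3*t - 14*b^2*t^4 + 10*b^2*t^2 + b^2 - 28*b*t^3 + 5*b*t - 14*t^2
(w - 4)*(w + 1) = w^2 - 3*w - 4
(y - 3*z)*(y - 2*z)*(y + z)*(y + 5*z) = y^4 + y^3*z - 19*y^2*z^2 + 11*y*z^3 + 30*z^4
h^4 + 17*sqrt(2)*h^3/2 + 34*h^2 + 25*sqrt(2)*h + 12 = (h + sqrt(2)/2)*(h + sqrt(2))^2*(h + 6*sqrt(2))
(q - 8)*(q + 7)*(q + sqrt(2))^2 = q^4 - q^3 + 2*sqrt(2)*q^3 - 54*q^2 - 2*sqrt(2)*q^2 - 112*sqrt(2)*q - 2*q - 112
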